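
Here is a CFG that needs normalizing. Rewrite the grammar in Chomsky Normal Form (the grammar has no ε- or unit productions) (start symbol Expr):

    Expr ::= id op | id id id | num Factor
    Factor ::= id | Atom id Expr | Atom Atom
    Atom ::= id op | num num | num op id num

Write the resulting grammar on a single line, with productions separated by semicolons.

Expr ::= X1 X2 | X1 Y1 | X3 Factor; Factor ::= id | Atom Y2 | Atom Atom; Atom ::= X1 X2 | X3 X3 | X3 Y3; X1 ::= id; X2 ::= op; X3 ::= num; Y1 ::= X1 X1; Y2 ::= X1 Expr; Y3 ::= X2 Y4; Y4 ::= X1 X3

Introduce a nonterminal for each terminal appearing in a rule of length ≥ 2: X1 → id, X2 → op, X3 → num.
Binarize each right-hand side of length ≥ 3 by chaining fresh nonterminals (Y1, Y2, …): affected rules were Expr → X1 X1 X1; Factor → Atom X1 Expr; Atom → X3 X2 X1 X3.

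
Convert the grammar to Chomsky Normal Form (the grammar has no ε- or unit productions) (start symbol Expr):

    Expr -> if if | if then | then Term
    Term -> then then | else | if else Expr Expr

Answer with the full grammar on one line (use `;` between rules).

Expr -> X1 X1 | X1 X2 | X2 Term; Term -> X2 X2 | else | X1 Y1; X1 -> if; X2 -> then; X3 -> else; Y1 -> X3 Y2; Y2 -> Expr Expr

Introduce a nonterminal for each terminal appearing in a rule of length ≥ 2: X1 → if, X2 → then, X3 → else.
Binarize each right-hand side of length ≥ 3 by chaining fresh nonterminals (Y1, Y2, …): affected rules were Term → X1 X3 Expr Expr.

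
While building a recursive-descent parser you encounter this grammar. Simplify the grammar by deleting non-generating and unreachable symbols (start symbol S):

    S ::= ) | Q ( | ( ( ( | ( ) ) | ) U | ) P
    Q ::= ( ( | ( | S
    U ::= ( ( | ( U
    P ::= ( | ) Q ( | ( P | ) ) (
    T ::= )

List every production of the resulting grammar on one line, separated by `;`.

Generating nonterminals: {P, Q, S, T, U}.
Reachable from S after that: {P, Q, S, U}.
Removed useless symbols: {T} and every production mentioning them.

S ::= ) | Q ( | ( ( ( | ( ) ) | ) U | ) P; Q ::= ( ( | ( | S; U ::= ( ( | ( U; P ::= ( | ) Q ( | ( P | ) ) (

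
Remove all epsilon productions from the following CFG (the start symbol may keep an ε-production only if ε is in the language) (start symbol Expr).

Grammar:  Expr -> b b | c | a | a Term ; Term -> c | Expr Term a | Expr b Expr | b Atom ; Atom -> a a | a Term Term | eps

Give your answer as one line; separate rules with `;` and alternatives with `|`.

The nullable symbols are {Atom}.
ε ∉ L(G), so no ε-production is kept.
Expand every rule over subsets of its nullable positions: Term → b Atom gives b Atom | b.

Expr -> b b | c | a | a Term; Term -> c | Expr Term a | Expr b Expr | b Atom | b; Atom -> a a | a Term Term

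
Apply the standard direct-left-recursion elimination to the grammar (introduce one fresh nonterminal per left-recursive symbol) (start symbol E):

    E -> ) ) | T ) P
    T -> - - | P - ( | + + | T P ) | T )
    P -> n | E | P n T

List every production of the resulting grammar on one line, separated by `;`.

Directly left-recursive nonterminals: T, P.
For T: α = {P ), )}, β = {- -, P - (, + +}. Rewrite as T → β T' and T' → α T' | ε.
For P: α = {n T}, β = {n, E}. Rewrite as P → β P' and P' → α P' | ε.

E -> ) ) | T ) P; T -> - - T' | P - ( T' | + + T'; P -> n P' | E P'; T' -> P ) T' | ) T' | eps; P' -> n T P' | eps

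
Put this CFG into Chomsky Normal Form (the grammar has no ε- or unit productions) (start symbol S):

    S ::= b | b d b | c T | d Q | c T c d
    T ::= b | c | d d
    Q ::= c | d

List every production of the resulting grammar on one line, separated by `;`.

S ::= b | X1 Y1 | X3 T | X2 Q | X3 Y2; T ::= b | c | X2 X2; Q ::= c | d; X1 ::= b; X2 ::= d; X3 ::= c; Y1 ::= X2 X1; Y2 ::= T Y3; Y3 ::= X3 X2

Introduce a nonterminal for each terminal appearing in a rule of length ≥ 2: X1 → b, X2 → d, X3 → c.
Binarize each right-hand side of length ≥ 3 by chaining fresh nonterminals (Y1, Y2, …): affected rules were S → X1 X2 X1; S → X3 T X3 X2.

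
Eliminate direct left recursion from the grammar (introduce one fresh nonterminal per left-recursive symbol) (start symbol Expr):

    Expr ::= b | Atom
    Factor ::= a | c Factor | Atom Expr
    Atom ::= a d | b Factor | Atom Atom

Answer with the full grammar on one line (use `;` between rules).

Directly left-recursive nonterminal: Atom.
For Atom: α = {Atom}, β = {a d, b Factor}. Rewrite as Atom → β Atom1 and Atom1 → α Atom1 | ε.

Expr ::= b | Atom; Factor ::= a | c Factor | Atom Expr; Atom ::= a d Atom1 | b Factor Atom1; Atom1 ::= Atom Atom1 | ε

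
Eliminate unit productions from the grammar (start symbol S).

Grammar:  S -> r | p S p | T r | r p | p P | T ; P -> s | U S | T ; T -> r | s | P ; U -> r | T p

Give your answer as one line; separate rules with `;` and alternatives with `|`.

S -> r | p S p | T r | r p | p P | s | U S; P -> s | U S | r; T -> s | U S | r; U -> r | T p

Unit pairs: P ⇒* {T}; S ⇒* {P, T}; T ⇒* {P}.
For each unit pair (A, B), copy every non-unit production of B to A, then drop all unit productions.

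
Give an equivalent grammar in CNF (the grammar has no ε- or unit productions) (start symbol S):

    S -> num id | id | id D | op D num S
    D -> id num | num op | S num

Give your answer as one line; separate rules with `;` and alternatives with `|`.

Introduce a nonterminal for each terminal appearing in a rule of length ≥ 2: X1 → num, X2 → id, X3 → op.
Binarize each right-hand side of length ≥ 3 by chaining fresh nonterminals (Y1, Y2, …): affected rules were S → X3 D X1 S.

S -> X1 X2 | id | X2 D | X3 Y1; D -> X2 X1 | X1 X3 | S X1; X1 -> num; X2 -> id; X3 -> op; Y1 -> D Y2; Y2 -> X1 S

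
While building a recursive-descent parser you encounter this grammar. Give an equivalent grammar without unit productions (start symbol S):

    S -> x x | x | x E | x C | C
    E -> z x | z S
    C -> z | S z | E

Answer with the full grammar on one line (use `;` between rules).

S -> z x | z S | z | S z | x x | x | x E | x C; E -> z x | z S; C -> z x | z S | z | S z

Unit pairs: C ⇒* {E}; S ⇒* {C, E}.
Replace each nonterminal's rules with the union of the non-unit rules of every nonterminal it unit-derives.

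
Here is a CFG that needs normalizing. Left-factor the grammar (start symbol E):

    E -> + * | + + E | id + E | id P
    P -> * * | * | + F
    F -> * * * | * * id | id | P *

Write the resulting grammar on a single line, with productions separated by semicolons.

E has alternatives sharing prefix '+': factor to E → + E' with E' → * | + E.
E has alternatives sharing prefix 'id': factor to E → id E'' with E'' → + E | P.
P has alternatives sharing prefix '*': factor to P → * P' with P' → * | ε.
F has alternatives sharing prefix '* *': factor to F → * * F' with F' → * | id.

E -> + E' | id E''; P -> + F | * P'; F -> id | P * | * * F'; E' -> * | + E; E'' -> + E | P; P' -> * | ε; F' -> * | id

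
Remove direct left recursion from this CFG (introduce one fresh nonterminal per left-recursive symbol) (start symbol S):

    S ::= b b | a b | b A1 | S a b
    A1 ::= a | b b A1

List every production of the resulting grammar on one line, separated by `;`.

S ::= b b S' | a b S' | b A1 S'; A1 ::= a | b b A1; S' ::= a b S' | ε

Directly left-recursive nonterminal: S.
For S: α = {a b}, β = {b b, a b, b A1}. Rewrite as S → β S' and S' → α S' | ε.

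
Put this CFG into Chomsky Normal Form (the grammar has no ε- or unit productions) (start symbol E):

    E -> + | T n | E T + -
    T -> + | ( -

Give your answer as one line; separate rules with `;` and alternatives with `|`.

E -> + | T X1 | E Y1; T -> + | X4 X3; X1 -> n; X2 -> +; X3 -> -; X4 -> (; Y1 -> T Y2; Y2 -> X2 X3

Introduce a nonterminal for each terminal appearing in a rule of length ≥ 2: X1 → n, X2 → +, X3 → -, X4 → (.
Binarize each right-hand side of length ≥ 3 by chaining fresh nonterminals (Y1, Y2, …): affected rules were E → E T X2 X3.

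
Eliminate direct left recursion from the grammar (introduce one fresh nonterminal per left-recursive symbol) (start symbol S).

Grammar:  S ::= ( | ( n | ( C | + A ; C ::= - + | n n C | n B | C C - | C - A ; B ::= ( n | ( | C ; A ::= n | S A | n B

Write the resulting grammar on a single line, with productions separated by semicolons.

S ::= ( | ( n | ( C | + A; C ::= - + C' | n n C C' | n B C'; B ::= ( n | ( | C; A ::= n | S A | n B; C' ::= C - C' | - A C' | ε

Directly left-recursive nonterminal: C.
For C: α = {C -, - A}, β = {- +, n n C, n B}. Rewrite as C → β C' and C' → α C' | ε.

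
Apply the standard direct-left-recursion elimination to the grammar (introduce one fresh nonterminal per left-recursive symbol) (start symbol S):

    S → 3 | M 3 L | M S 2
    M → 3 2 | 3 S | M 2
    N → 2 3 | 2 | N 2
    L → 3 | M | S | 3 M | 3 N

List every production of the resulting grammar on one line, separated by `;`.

S → 3 | M 3 L | M S 2; M → 3 2 M' | 3 S M'; N → 2 3 N' | 2 N'; L → 3 | M | S | 3 M | 3 N; M' → 2 M' | eps; N' → 2 N' | eps

Directly left-recursive nonterminals: M, N.
For M: α = {2}, β = {3 2, 3 S}. Rewrite as M → β M' and M' → α M' | ε.
For N: α = {2}, β = {2 3, 2}. Rewrite as N → β N' and N' → α N' | ε.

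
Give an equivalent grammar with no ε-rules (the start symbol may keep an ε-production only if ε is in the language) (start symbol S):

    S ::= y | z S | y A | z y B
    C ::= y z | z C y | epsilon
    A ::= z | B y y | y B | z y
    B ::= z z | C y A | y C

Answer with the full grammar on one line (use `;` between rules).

Nullable nonterminals: {C}.
ε ∉ L(G), so no ε-production is kept.
Add the nullable-subset variants: C → z C y gives z C y | z y. B → C y A gives C y A | y A. B → y C gives y C | y.

S ::= y | z S | y A | z y B; C ::= y z | z C y | z y; A ::= z | B y y | y B | z y; B ::= z z | C y A | y A | y C | y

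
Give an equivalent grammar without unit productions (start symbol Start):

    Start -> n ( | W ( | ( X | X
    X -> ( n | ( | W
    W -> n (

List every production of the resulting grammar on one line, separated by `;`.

Unit pairs: Start ⇒* {W, X}; X ⇒* {W}.
For every A with A ⇒* B via unit rules, add B's non-unit alternatives to A; then delete every rule of the form X → Y.

Start -> n ( | W ( | ( X | ( n | (; X -> ( n | ( | n (; W -> n (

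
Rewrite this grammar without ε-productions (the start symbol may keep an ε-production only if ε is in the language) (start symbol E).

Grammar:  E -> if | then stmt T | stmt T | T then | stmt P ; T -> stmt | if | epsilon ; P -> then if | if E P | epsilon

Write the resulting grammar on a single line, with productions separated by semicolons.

Nullable set = {P, T}.
ε ∉ L(G), so no ε-production is kept.
For each production, add variants omitting each subset of nullable occurrences: E → then stmt T gives then stmt T | then stmt. E → stmt T gives stmt T | stmt. E → T then gives T then | then. P → if E P gives if E P | if E.

E -> if | then stmt T | then stmt | stmt T | stmt | T then | then | stmt P; T -> stmt | if; P -> then if | if E P | if E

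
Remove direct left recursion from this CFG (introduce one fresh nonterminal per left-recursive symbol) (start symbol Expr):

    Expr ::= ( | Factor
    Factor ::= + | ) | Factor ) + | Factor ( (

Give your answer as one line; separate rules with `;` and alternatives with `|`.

Directly left-recursive nonterminal: Factor.
For Factor: α = {) +, ( (}, β = {+, )}. Rewrite as Factor → β Factor1 and Factor1 → α Factor1 | ε.

Expr ::= ( | Factor; Factor ::= + Factor1 | ) Factor1; Factor1 ::= ) + Factor1 | ( ( Factor1 | ε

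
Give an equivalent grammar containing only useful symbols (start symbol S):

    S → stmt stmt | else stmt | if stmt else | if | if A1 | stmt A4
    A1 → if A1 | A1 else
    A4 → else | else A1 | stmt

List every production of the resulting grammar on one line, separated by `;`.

S → stmt stmt | else stmt | if stmt else | if | stmt A4; A4 → else | stmt

Generating nonterminals: {A4, S}.
Reachable from S after that: {A4, S}.
Removed useless symbols: {A1} and every production mentioning them.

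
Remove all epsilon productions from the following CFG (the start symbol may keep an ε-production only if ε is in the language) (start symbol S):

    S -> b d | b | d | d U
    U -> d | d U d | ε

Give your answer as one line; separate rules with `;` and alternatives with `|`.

S -> b d | b | d | d U; U -> d | d U d | d d

The nullable symbols are {U}.
ε ∉ L(G), so no ε-production is kept.
For each production, add variants omitting each subset of nullable occurrences: U → d U d gives d U d | d d.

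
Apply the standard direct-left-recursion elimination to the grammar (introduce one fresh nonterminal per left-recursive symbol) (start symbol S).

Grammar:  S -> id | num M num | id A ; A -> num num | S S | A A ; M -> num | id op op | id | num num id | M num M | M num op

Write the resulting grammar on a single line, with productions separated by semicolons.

Left recursion appears on A, M.
For A: α = {A}, β = {num num, S S}. Rewrite as A → β A' and A' → α A' | ε.
For M: α = {num M, num op}, β = {num, id op op, id, num num id}. Rewrite as M → β M' and M' → α M' | ε.

S -> id | num M num | id A; A -> num num A' | S S A'; M -> num M' | id op op M' | id M' | num num id M'; A' -> A A' | ε; M' -> num M M' | num op M' | ε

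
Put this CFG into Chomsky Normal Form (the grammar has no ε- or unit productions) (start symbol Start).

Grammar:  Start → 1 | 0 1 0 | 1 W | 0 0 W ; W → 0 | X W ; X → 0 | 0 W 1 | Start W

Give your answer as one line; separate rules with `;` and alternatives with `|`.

Introduce a nonterminal for each terminal appearing in a rule of length ≥ 2: X1 → 0, X2 → 1.
Binarize each right-hand side of length ≥ 3 by chaining fresh nonterminals (Y1, Y2, …): affected rules were Start → X1 X2 X1; Start → X1 X1 W; X → X1 W X2.

Start → 1 | X1 Y1 | X2 W | X1 Y2; W → 0 | X W; X → 0 | X1 Y3 | Start W; X1 → 0; X2 → 1; Y1 → X2 X1; Y2 → X1 W; Y3 → W X2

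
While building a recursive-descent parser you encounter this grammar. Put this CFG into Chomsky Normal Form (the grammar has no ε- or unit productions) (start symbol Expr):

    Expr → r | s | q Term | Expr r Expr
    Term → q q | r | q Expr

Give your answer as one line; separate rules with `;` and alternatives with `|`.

Expr → r | s | X1 Term | Expr Y1; Term → X1 X1 | r | X1 Expr; X1 → q; X2 → r; Y1 → X2 Expr

Introduce a nonterminal for each terminal appearing in a rule of length ≥ 2: X1 → q, X2 → r.
Binarize each right-hand side of length ≥ 3 by chaining fresh nonterminals (Y1, Y2, …): affected rules were Expr → Expr X2 Expr.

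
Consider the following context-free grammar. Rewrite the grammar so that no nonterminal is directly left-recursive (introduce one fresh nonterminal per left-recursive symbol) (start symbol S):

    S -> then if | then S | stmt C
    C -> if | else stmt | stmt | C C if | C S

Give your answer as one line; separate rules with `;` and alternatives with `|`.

S -> then if | then S | stmt C; C -> if C' | else stmt C' | stmt C'; C' -> C if C' | S C' | ε

C is directly left-recursive.
For C: α = {C if, S}, β = {if, else stmt, stmt}. Rewrite as C → β C' and C' → α C' | ε.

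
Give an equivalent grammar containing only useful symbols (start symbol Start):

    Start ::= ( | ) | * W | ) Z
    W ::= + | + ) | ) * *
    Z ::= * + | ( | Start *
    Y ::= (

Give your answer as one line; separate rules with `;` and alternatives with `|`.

Generating nonterminals: {Start, W, Y, Z}.
Reachable from Start after that: {Start, W, Z}.
Removed useless symbols: {Y} and every production mentioning them.

Start ::= ( | ) | * W | ) Z; W ::= + | + ) | ) * *; Z ::= * + | ( | Start *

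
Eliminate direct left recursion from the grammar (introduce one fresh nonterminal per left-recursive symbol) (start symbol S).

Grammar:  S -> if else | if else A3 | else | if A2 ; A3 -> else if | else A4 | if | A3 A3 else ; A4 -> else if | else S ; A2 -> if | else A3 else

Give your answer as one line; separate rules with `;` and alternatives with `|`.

S -> if else | if else A3 | else | if A2; A3 -> else if A3' | else A4 A3' | if A3'; A4 -> else if | else S; A2 -> if | else A3 else; A3' -> A3 else A3' | ε

A3 is directly left-recursive.
For A3: α = {A3 else}, β = {else if, else A4, if}. Rewrite as A3 → β A3' and A3' → α A3' | ε.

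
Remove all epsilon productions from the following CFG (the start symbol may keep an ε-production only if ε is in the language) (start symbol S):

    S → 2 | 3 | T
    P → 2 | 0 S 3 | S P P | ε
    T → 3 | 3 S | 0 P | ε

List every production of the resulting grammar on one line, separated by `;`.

S → 2 | 3 | T | ε; P → 2 | 0 S 3 | 0 3 | S P P | S P | S | P P; T → 3 | 3 S | 0 P | 0

Nullable nonterminals: {P, S, T}.
ε ∈ L(G) since S is nullable, so keep S → ε.
Add the nullable-subset variants: P → 0 S 3 gives 0 S 3 | 0 3. P → S P P gives S P P | S P | S | P P. T → 0 P gives 0 P | 0.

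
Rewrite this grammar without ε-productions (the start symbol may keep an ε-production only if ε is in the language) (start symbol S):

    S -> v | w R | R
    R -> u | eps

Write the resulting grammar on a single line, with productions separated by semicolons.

The nullable symbols are {R, S}.
ε ∈ L(G) since S is nullable, so keep S → ε.
Expand every rule over subsets of its nullable positions: S → w R gives w R | w.

S -> v | w R | w | R | eps; R -> u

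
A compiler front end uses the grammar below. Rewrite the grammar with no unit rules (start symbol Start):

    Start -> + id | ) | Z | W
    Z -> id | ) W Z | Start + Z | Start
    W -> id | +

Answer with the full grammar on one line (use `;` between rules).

Unit pairs: Start ⇒* {W, Z}; Z ⇒* {Start, W}.
For every A with A ⇒* B via unit rules, add B's non-unit alternatives to A; then delete every rule of the form X → Y.

Start -> id | ) W Z | Start + Z | + id | ) | +; Z -> id | ) W Z | Start + Z | + id | ) | +; W -> id | +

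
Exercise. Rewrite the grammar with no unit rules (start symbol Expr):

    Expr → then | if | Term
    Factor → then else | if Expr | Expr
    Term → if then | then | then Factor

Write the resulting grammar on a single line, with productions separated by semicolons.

Expr → if then | then | then Factor | if; Factor → if then | then | then Factor | then else | if Expr | if; Term → if then | then | then Factor

Unit pairs: Expr ⇒* {Term}; Factor ⇒* {Expr, Term}.
For each unit pair (A, B), copy every non-unit production of B to A, then drop all unit productions.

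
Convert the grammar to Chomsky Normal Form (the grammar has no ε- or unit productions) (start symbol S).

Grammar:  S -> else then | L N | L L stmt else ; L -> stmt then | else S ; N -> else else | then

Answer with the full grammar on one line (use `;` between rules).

S -> X1 X2 | L N | L Y1; L -> X3 X2 | X1 S; N -> X1 X1 | then; X1 -> else; X2 -> then; X3 -> stmt; Y1 -> L Y2; Y2 -> X3 X1

Introduce a nonterminal for each terminal appearing in a rule of length ≥ 2: X1 → else, X2 → then, X3 → stmt.
Binarize each right-hand side of length ≥ 3 by chaining fresh nonterminals (Y1, Y2, …): affected rules were S → L L X3 X1.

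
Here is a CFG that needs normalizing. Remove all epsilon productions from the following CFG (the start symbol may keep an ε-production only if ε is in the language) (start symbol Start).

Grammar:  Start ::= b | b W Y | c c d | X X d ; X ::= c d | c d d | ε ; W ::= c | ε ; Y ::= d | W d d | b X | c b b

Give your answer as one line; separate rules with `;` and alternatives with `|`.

Nullable nonterminals: {W, X}.
ε ∉ L(G), so no ε-production is kept.
For each production, add variants omitting each subset of nullable occurrences: Start → b W Y gives b W Y | b Y. Start → X X d gives X X d | X d | d. Y → W d d gives W d d | d d. Y → b X gives b X | b.

Start ::= b | b W Y | b Y | c c d | X X d | X d | d; X ::= c d | c d d; W ::= c; Y ::= d | W d d | d d | b X | b | c b b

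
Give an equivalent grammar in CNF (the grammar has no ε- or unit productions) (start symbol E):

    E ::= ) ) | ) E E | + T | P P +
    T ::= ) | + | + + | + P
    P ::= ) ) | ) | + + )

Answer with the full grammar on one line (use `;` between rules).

E ::= X1 X1 | X1 Y1 | X2 T | P Y2; T ::= ) | + | X2 X2 | X2 P; P ::= X1 X1 | ) | X2 Y3; X1 ::= ); X2 ::= +; Y1 ::= E E; Y2 ::= P X2; Y3 ::= X2 X1

Introduce a nonterminal for each terminal appearing in a rule of length ≥ 2: X1 → ), X2 → +.
Binarize each right-hand side of length ≥ 3 by chaining fresh nonterminals (Y1, Y2, …): affected rules were E → X1 E E; E → P P X2; P → X2 X2 X1.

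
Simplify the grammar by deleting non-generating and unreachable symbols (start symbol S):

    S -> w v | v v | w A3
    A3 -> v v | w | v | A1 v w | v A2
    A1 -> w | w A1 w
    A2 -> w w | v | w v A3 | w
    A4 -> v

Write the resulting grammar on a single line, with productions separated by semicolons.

Generating nonterminals: {A1, A2, A3, A4, S}.
Reachable from S after that: {A1, A2, A3, S}.
Removed useless symbols: {A4} and every production mentioning them.

S -> w v | v v | w A3; A3 -> v v | w | v | A1 v w | v A2; A1 -> w | w A1 w; A2 -> w w | v | w v A3 | w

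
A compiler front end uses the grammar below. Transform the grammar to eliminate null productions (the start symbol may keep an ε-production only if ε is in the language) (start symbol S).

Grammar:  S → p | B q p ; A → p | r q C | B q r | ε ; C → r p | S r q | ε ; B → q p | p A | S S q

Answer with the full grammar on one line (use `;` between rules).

Nullable set = {A, C}.
ε ∉ L(G), so no ε-production is kept.
For each production, add variants omitting each subset of nullable occurrences: A → r q C gives r q C | r q. B → p A gives p A | p.

S → p | B q p; A → p | r q C | r q | B q r; C → r p | S r q; B → q p | p A | p | S S q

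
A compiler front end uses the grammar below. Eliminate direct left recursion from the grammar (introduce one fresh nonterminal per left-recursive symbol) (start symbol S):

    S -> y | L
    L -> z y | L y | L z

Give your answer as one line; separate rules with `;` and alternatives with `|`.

S -> y | L; L -> z y L'; L' -> y L' | z L' | ε

Left recursion appears on L.
For L: α = {y, z}, β = {z y}. Rewrite as L → β L' and L' → α L' | ε.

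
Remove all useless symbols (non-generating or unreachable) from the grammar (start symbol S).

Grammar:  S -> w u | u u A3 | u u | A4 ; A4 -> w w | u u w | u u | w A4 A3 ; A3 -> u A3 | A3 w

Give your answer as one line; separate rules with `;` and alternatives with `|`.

S -> w u | u u | A4; A4 -> w w | u u w | u u

Generating nonterminals: {A4, S}.
Reachable from S after that: {A4, S}.
Removed useless symbols: {A3} and every production mentioning them.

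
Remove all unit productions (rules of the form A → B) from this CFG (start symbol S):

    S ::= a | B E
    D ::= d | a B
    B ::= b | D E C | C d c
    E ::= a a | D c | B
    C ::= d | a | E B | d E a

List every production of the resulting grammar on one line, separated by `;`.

Unit pairs: E ⇒* {B}.
For every A with A ⇒* B via unit rules, add B's non-unit alternatives to A; then delete every rule of the form X → Y.

S ::= a | B E; D ::= d | a B; B ::= b | D E C | C d c; E ::= b | D E C | C d c | a a | D c; C ::= d | a | E B | d E a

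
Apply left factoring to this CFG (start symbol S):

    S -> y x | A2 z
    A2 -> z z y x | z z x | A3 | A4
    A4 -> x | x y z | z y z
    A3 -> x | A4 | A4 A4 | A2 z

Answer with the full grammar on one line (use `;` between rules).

S -> y x | A2 z; A2 -> A3 | A4 | z z A2'; A4 -> z y z | x A4'; A3 -> x | A2 z | A4 A3'; A2' -> y x | x; A4' -> ε | y z; A3' -> ε | A4

A2 has alternatives sharing prefix 'z z': factor to A2 → z z A2' with A2' → y x | x.
A4 has alternatives sharing prefix 'x': factor to A4 → x A4' with A4' → ε | y z.
A3 has alternatives sharing prefix 'A4': factor to A3 → A4 A3' with A3' → ε | A4.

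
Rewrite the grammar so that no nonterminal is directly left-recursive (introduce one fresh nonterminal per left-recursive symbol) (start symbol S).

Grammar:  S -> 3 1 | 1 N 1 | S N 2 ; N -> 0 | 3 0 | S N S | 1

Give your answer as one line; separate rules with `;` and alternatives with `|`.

Directly left-recursive nonterminal: S.
For S: α = {N 2}, β = {3 1, 1 N 1}. Rewrite as S → β S' and S' → α S' | ε.

S -> 3 1 S' | 1 N 1 S'; N -> 0 | 3 0 | S N S | 1; S' -> N 2 S' | ε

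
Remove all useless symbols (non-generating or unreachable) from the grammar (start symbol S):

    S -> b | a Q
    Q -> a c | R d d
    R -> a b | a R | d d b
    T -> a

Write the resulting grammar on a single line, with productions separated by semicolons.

Generating nonterminals: {Q, R, S, T}.
Reachable from S after that: {Q, R, S}.
Removed useless symbols: {T} and every production mentioning them.

S -> b | a Q; Q -> a c | R d d; R -> a b | a R | d d b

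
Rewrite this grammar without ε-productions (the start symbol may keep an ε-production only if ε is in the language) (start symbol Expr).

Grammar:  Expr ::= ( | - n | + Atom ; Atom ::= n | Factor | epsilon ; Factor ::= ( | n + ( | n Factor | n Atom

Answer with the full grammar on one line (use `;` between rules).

The nullable symbols are {Atom}.
ε ∉ L(G), so no ε-production is kept.
Expand every rule over subsets of its nullable positions: Expr → + Atom gives + Atom | +. Factor → n Atom gives n Atom | n.

Expr ::= ( | - n | + Atom | +; Atom ::= n | Factor; Factor ::= ( | n + ( | n Factor | n Atom | n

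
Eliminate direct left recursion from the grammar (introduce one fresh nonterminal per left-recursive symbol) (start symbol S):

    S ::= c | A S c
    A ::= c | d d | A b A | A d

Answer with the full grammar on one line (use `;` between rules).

Directly left-recursive nonterminal: A.
For A: α = {b A, d}, β = {c, d d}. Rewrite as A → β A' and A' → α A' | ε.

S ::= c | A S c; A ::= c A' | d d A'; A' ::= b A A' | d A' | epsilon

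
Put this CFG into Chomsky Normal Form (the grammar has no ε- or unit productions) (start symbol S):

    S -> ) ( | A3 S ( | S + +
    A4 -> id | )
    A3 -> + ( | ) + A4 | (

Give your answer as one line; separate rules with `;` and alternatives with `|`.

Introduce a nonterminal for each terminal appearing in a rule of length ≥ 2: X1 → ), X2 → (, X3 → +.
Binarize each right-hand side of length ≥ 3 by chaining fresh nonterminals (Y1, Y2, …): affected rules were S → A3 S X2; S → S X3 X3; A3 → X1 X3 A4.

S -> X1 X2 | A3 Y1 | S Y2; A4 -> id | ); A3 -> X3 X2 | X1 Y3 | (; X1 -> ); X2 -> (; X3 -> +; Y1 -> S X2; Y2 -> X3 X3; Y3 -> X3 A4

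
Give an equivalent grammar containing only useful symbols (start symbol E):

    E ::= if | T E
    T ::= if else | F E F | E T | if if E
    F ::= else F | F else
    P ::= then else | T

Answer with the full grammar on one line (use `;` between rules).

Generating nonterminals: {E, P, T}.
Reachable from E after that: {E, T}.
Removed useless symbols: {F, P} and every production mentioning them.

E ::= if | T E; T ::= if else | E T | if if E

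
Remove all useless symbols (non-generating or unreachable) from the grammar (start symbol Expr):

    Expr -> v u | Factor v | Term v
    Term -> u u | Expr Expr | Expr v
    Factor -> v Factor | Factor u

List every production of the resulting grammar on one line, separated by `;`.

Expr -> v u | Term v; Term -> u u | Expr Expr | Expr v

Generating nonterminals: {Expr, Term}.
Reachable from Expr after that: {Expr, Term}.
Removed useless symbols: {Factor} and every production mentioning them.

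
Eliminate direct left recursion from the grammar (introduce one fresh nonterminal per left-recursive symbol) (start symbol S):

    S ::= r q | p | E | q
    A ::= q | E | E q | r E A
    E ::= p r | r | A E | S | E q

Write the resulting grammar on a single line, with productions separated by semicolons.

Left recursion appears on E.
For E: α = {q}, β = {p r, r, A E, S}. Rewrite as E → β E' and E' → α E' | ε.

S ::= r q | p | E | q; A ::= q | E | E q | r E A; E ::= p r E' | r E' | A E E' | S E'; E' ::= q E' | ε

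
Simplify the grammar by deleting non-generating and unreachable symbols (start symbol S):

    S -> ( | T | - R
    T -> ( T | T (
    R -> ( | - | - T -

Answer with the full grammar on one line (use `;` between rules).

S -> ( | - R; R -> ( | -

Generating nonterminals: {R, S}.
Reachable from S after that: {R, S}.
Removed useless symbols: {T} and every production mentioning them.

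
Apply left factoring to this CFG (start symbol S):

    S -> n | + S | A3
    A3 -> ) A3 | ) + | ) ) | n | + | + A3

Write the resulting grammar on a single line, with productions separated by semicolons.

A3 has alternatives sharing prefix ')': factor to A3 → ) A3' with A3' → A3 | + | ).
A3 has alternatives sharing prefix '+': factor to A3 → + A3'' with A3'' → ε | A3.

S -> n | + S | A3; A3 -> n | ) A3' | + A3''; A3' -> A3 | + | ); A3'' -> eps | A3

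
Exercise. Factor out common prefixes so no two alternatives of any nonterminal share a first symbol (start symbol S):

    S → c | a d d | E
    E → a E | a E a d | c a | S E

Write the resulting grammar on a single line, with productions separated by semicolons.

S → c | a d d | E; E → c a | S E | a E E'; E' → ε | a d

E has alternatives sharing prefix 'a E': factor to E → a E E' with E' → ε | a d.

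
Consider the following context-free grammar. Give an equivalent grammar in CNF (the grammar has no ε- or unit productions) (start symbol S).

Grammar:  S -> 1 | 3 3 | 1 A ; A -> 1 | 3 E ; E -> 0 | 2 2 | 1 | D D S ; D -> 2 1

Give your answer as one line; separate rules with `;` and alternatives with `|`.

Introduce a nonterminal for each terminal appearing in a rule of length ≥ 2: X1 → 3, X2 → 1, X3 → 2.
Binarize each right-hand side of length ≥ 3 by chaining fresh nonterminals (Y1, Y2, …): affected rules were E → D D S.

S -> 1 | X1 X1 | X2 A; A -> 1 | X1 E; E -> 0 | X3 X3 | 1 | D Y1; D -> X3 X2; X1 -> 3; X2 -> 1; X3 -> 2; Y1 -> D S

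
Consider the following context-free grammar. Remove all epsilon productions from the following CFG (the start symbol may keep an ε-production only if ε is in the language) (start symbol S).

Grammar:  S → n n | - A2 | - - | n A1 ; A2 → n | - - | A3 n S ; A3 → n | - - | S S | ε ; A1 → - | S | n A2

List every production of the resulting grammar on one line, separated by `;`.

Nullable nonterminals: {A3}.
ε ∉ L(G), so no ε-production is kept.
Expand every rule over subsets of its nullable positions: A2 → A3 n S gives A3 n S | n S.

S → n n | - A2 | - - | n A1; A2 → n | - - | A3 n S | n S; A3 → n | - - | S S; A1 → - | S | n A2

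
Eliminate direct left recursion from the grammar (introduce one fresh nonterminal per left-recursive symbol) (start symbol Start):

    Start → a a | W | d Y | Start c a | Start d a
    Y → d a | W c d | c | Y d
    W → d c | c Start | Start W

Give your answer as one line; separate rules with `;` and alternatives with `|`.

Left recursion appears on Start, Y.
For Start: α = {c a, d a}, β = {a a, W, d Y}. Rewrite as Start → β Start1 and Start1 → α Start1 | ε.
For Y: α = {d}, β = {d a, W c d, c}. Rewrite as Y → β Y1 and Y1 → α Y1 | ε.

Start → a a Start1 | W Start1 | d Y Start1; Y → d a Y1 | W c d Y1 | c Y1; W → d c | c Start | Start W; Start1 → c a Start1 | d a Start1 | ε; Y1 → d Y1 | ε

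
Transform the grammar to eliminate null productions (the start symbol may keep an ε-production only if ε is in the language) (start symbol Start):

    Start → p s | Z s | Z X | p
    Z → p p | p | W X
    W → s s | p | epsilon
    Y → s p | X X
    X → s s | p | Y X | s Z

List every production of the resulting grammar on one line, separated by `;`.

Start → p s | Z s | Z X | p; Z → p p | p | W X | X; W → s s | p; Y → s p | X X; X → s s | p | Y X | s Z

The nullable symbols are {W}.
ε ∉ L(G), so no ε-production is kept.
Expand every rule over subsets of its nullable positions: Z → W X gives W X | X.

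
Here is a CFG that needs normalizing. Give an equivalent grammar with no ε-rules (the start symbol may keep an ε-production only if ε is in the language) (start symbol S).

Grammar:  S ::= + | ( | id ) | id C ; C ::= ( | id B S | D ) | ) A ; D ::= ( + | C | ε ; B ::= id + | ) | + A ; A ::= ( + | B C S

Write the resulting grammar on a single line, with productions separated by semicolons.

S ::= + | ( | id ) | id C; C ::= ( | id B S | D ) | ) | ) A; D ::= ( + | C; B ::= id + | ) | + A; A ::= ( + | B C S

The nullable symbols are {D}.
ε ∉ L(G), so no ε-production is kept.
Add the nullable-subset variants: C → D ) gives D ) | ).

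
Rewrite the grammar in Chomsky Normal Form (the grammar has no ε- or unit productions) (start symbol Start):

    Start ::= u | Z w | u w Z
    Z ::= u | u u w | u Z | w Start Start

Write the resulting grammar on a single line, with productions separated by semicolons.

Introduce a nonterminal for each terminal appearing in a rule of length ≥ 2: X1 → w, X2 → u.
Binarize each right-hand side of length ≥ 3 by chaining fresh nonterminals (Y1, Y2, …): affected rules were Start → X2 X1 Z; Z → X2 X2 X1; Z → X1 Start Start.

Start ::= u | Z X1 | X2 Y1; Z ::= u | X2 Y2 | X2 Z | X1 Y3; X1 ::= w; X2 ::= u; Y1 ::= X1 Z; Y2 ::= X2 X1; Y3 ::= Start Start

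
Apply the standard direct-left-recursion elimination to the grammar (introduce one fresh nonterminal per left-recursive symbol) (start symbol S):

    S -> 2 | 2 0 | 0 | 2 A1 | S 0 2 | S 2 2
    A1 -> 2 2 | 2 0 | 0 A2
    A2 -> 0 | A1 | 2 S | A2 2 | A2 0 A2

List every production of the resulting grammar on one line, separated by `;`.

S -> 2 S' | 2 0 S' | 0 S' | 2 A1 S'; A1 -> 2 2 | 2 0 | 0 A2; A2 -> 0 A2' | A1 A2' | 2 S A2'; S' -> 0 2 S' | 2 2 S' | ε; A2' -> 2 A2' | 0 A2 A2' | ε

Left recursion appears on S, A2.
For S: α = {0 2, 2 2}, β = {2, 2 0, 0, 2 A1}. Rewrite as S → β S' and S' → α S' | ε.
For A2: α = {2, 0 A2}, β = {0, A1, 2 S}. Rewrite as A2 → β A2' and A2' → α A2' | ε.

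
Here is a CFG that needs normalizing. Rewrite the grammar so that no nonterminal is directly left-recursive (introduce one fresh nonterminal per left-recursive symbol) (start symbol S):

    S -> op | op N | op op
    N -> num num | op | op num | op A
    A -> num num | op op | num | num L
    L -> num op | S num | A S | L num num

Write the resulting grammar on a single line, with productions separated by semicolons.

L is directly left-recursive.
For L: α = {num num}, β = {num op, S num, A S}. Rewrite as L → β L' and L' → α L' | ε.

S -> op | op N | op op; N -> num num | op | op num | op A; A -> num num | op op | num | num L; L -> num op L' | S num L' | A S L'; L' -> num num L' | epsilon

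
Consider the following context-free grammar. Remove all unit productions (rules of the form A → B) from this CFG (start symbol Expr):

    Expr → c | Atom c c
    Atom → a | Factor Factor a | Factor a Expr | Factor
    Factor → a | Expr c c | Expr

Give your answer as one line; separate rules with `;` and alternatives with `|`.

Expr → c | Atom c c; Atom → a | Factor Factor a | Factor a Expr | Expr c c | c | Atom c c; Factor → a | Expr c c | c | Atom c c

Unit pairs: Atom ⇒* {Expr, Factor}; Factor ⇒* {Expr}.
For every A with A ⇒* B via unit rules, add B's non-unit alternatives to A; then delete every rule of the form X → Y.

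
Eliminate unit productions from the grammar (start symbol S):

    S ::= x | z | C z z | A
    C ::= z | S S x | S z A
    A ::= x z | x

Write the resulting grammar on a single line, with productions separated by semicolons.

Unit pairs: S ⇒* {A}.
For each unit pair (A, B), copy every non-unit production of B to A, then drop all unit productions.

S ::= x | z | C z z | x z; C ::= z | S S x | S z A; A ::= x z | x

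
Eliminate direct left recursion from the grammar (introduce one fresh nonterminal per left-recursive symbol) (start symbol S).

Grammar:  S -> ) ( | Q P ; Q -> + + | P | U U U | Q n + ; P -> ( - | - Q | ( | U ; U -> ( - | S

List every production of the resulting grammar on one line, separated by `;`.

S -> ) ( | Q P; Q -> + + Q' | P Q' | U U U Q'; P -> ( - | - Q | ( | U; U -> ( - | S; Q' -> n + Q' | ε

Directly left-recursive nonterminal: Q.
For Q: α = {n +}, β = {+ +, P, U U U}. Rewrite as Q → β Q' and Q' → α Q' | ε.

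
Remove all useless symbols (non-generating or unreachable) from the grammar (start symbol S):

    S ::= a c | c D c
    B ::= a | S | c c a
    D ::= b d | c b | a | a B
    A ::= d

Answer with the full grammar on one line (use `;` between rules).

Generating nonterminals: {A, B, D, S}.
Reachable from S after that: {B, D, S}.
Removed useless symbols: {A} and every production mentioning them.

S ::= a c | c D c; B ::= a | S | c c a; D ::= b d | c b | a | a B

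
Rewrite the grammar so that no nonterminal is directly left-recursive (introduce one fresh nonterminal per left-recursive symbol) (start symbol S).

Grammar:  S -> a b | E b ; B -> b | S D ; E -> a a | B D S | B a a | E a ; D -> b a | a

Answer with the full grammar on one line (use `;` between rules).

S -> a b | E b; B -> b | S D; E -> a a E' | B D S E' | B a a E'; D -> b a | a; E' -> a E' | epsilon

Left recursion appears on E.
For E: α = {a}, β = {a a, B D S, B a a}. Rewrite as E → β E' and E' → α E' | ε.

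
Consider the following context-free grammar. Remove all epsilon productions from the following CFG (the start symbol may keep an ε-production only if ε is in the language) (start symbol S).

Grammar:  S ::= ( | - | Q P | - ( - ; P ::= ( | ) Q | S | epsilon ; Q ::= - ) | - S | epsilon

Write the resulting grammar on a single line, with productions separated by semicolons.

Nullable set = {P, Q, S}.
ε ∈ L(G) since S is nullable, so keep S → ε.
Expand every rule over subsets of its nullable positions: S → Q P gives Q P | Q | P. P → ) Q gives ) Q | ). Q → - S gives - S | -.

S ::= ( | - | Q P | Q | P | - ( - | ε; P ::= ( | ) Q | ) | S; Q ::= - ) | - S | -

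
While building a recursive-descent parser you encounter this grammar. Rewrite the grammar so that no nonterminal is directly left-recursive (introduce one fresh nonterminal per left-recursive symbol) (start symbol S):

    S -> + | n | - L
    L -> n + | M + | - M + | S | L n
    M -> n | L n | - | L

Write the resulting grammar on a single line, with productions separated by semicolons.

S -> + | n | - L; L -> n + L' | M + L' | - M + L' | S L'; M -> n | L n | - | L; L' -> n L' | epsilon

L is directly left-recursive.
For L: α = {n}, β = {n +, M +, - M +, S}. Rewrite as L → β L' and L' → α L' | ε.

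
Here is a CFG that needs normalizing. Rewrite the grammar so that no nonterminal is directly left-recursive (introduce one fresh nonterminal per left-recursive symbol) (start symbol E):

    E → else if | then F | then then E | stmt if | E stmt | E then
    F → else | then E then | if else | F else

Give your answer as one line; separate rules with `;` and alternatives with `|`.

E, F are directly left-recursive.
For E: α = {stmt, then}, β = {else if, then F, then then E, stmt if}. Rewrite as E → β E' and E' → α E' | ε.
For F: α = {else}, β = {else, then E then, if else}. Rewrite as F → β F' and F' → α F' | ε.

E → else if E' | then F E' | then then E E' | stmt if E'; F → else F' | then E then F' | if else F'; E' → stmt E' | then E' | ε; F' → else F' | ε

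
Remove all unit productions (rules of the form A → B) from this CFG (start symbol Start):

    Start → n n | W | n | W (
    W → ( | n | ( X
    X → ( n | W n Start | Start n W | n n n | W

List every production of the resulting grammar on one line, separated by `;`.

Start → n n | n | W ( | ( | ( X; W → ( | n | ( X; X → ( n | W n Start | Start n W | n n n | ( | n | ( X

Unit pairs: Start ⇒* {W}; X ⇒* {W}.
Replace each nonterminal's rules with the union of the non-unit rules of every nonterminal it unit-derives.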